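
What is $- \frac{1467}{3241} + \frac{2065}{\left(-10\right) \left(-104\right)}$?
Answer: $\frac{1033397}{674128} \approx 1.5329$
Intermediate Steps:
$- \frac{1467}{3241} + \frac{2065}{\left(-10\right) \left(-104\right)} = \left(-1467\right) \frac{1}{3241} + \frac{2065}{1040} = - \frac{1467}{3241} + 2065 \cdot \frac{1}{1040} = - \frac{1467}{3241} + \frac{413}{208} = \frac{1033397}{674128}$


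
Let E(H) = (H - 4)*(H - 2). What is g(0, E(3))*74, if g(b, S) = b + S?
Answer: -74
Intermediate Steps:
E(H) = (-4 + H)*(-2 + H)
g(b, S) = S + b
g(0, E(3))*74 = ((8 + 3² - 6*3) + 0)*74 = ((8 + 9 - 18) + 0)*74 = (-1 + 0)*74 = -1*74 = -74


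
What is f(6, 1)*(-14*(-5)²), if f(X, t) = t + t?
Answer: -700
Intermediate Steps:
f(X, t) = 2*t
f(6, 1)*(-14*(-5)²) = (2*1)*(-14*(-5)²) = 2*(-14*25) = 2*(-350) = -700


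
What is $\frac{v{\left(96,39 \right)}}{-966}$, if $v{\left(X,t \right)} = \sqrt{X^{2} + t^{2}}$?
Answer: $- \frac{\sqrt{1193}}{322} \approx -0.10727$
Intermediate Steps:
$\frac{v{\left(96,39 \right)}}{-966} = \frac{\sqrt{96^{2} + 39^{2}}}{-966} = \sqrt{9216 + 1521} \left(- \frac{1}{966}\right) = \sqrt{10737} \left(- \frac{1}{966}\right) = 3 \sqrt{1193} \left(- \frac{1}{966}\right) = - \frac{\sqrt{1193}}{322}$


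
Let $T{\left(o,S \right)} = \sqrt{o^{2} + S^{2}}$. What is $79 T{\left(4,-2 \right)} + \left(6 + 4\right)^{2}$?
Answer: $100 + 158 \sqrt{5} \approx 453.3$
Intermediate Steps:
$T{\left(o,S \right)} = \sqrt{S^{2} + o^{2}}$
$79 T{\left(4,-2 \right)} + \left(6 + 4\right)^{2} = 79 \sqrt{\left(-2\right)^{2} + 4^{2}} + \left(6 + 4\right)^{2} = 79 \sqrt{4 + 16} + 10^{2} = 79 \sqrt{20} + 100 = 79 \cdot 2 \sqrt{5} + 100 = 158 \sqrt{5} + 100 = 100 + 158 \sqrt{5}$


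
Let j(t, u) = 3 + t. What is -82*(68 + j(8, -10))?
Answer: -6478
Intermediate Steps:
-82*(68 + j(8, -10)) = -82*(68 + (3 + 8)) = -82*(68 + 11) = -82*79 = -6478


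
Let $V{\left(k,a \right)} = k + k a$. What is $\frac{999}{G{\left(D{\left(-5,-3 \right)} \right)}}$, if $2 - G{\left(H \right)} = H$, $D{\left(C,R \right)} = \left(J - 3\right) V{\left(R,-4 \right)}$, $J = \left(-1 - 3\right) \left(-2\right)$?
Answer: $- \frac{999}{43} \approx -23.233$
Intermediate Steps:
$V{\left(k,a \right)} = k + a k$
$J = 8$ ($J = \left(-4\right) \left(-2\right) = 8$)
$D{\left(C,R \right)} = - 15 R$ ($D{\left(C,R \right)} = \left(8 - 3\right) R \left(1 - 4\right) = 5 R \left(-3\right) = 5 \left(- 3 R\right) = - 15 R$)
$G{\left(H \right)} = 2 - H$
$\frac{999}{G{\left(D{\left(-5,-3 \right)} \right)}} = \frac{999}{2 - \left(-15\right) \left(-3\right)} = \frac{999}{2 - 45} = \frac{999}{-43} = 999 \left(- \frac{1}{43}\right) = - \frac{999}{43}$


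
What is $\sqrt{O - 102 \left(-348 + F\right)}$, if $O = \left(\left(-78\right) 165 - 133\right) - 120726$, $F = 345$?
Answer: $i \sqrt{133423} \approx 365.27 i$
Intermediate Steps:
$O = -133729$ ($O = \left(-12870 - 133\right) - 120726 = -13003 - 120726 = -133729$)
$\sqrt{O - 102 \left(-348 + F\right)} = \sqrt{-133729 - 102 \left(-348 + 345\right)} = \sqrt{-133729 - -306} = \sqrt{-133729 + 306} = \sqrt{-133423} = i \sqrt{133423}$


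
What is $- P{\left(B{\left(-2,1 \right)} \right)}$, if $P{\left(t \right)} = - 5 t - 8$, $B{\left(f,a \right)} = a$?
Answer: $13$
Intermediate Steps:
$P{\left(t \right)} = -8 - 5 t$
$- P{\left(B{\left(-2,1 \right)} \right)} = - (-8 - 5) = \left(-1\right) \left(-13\right) = 13$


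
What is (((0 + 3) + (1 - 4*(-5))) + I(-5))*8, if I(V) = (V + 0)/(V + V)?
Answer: 196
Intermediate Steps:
I(V) = 1/2 (I(V) = V/((2*V)) = V*(1/(2*V)) = 1/2)
(((0 + 3) + (1 - 4*(-5))) + I(-5))*8 = (((0 + 3) + (1 - 4*(-5))) + 1/2)*8 = ((3 + (1 + 20)) + 1/2)*8 = ((3 + 21) + 1/2)*8 = (24 + 1/2)*8 = (49/2)*8 = 196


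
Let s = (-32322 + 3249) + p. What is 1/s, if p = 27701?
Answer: -1/1372 ≈ -0.00072886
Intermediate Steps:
s = -1372 (s = (-32322 + 3249) + 27701 = -29073 + 27701 = -1372)
1/s = 1/(-1372) = -1/1372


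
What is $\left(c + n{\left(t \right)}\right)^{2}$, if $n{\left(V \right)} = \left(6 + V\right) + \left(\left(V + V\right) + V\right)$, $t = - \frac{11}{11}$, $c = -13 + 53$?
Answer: $1764$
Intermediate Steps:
$c = 40$
$t = -1$ ($t = \left(-11\right) \frac{1}{11} = -1$)
$n{\left(V \right)} = 6 + 4 V$ ($n{\left(V \right)} = \left(6 + V\right) + \left(2 V + V\right) = \left(6 + V\right) + 3 V = 6 + 4 V$)
$\left(c + n{\left(t \right)}\right)^{2} = \left(40 + \left(6 + 4 \left(-1\right)\right)\right)^{2} = \left(40 + \left(6 - 4\right)\right)^{2} = \left(40 + 2\right)^{2} = 42^{2} = 1764$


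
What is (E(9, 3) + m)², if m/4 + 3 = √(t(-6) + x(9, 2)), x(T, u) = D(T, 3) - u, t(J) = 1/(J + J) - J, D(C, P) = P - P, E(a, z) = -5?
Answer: 1055/3 - 68*√141/3 ≈ 82.515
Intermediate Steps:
D(C, P) = 0
t(J) = 1/(2*J) - J
x(T, u) = -u (x(T, u) = 0 - u = -u)
m = -12 + 2*√141/3 (m = -12 + 4*√(((½)/(-6) - 1*(-6)) - 1*2) = -12 + 4*√(((½)*(-⅙) + 6) - 2) = -12 + 4*√((-1/12 + 6) - 2) = -12 + 4*√(71/12 - 2) = -12 + 4*√(47/12) = -12 + 4*(√141/6) = -12 + 2*√141/3 ≈ -4.0838)
(E(9, 3) + m)² = (-5 + (-12 + 2*√141/3))² = (-17 + 2*√141/3)²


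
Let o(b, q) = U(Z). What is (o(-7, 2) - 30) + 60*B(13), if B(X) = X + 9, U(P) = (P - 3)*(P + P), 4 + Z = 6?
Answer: 1286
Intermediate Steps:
Z = 2 (Z = -4 + 6 = 2)
U(P) = 2*P*(-3 + P) (U(P) = (-3 + P)*(2*P) = 2*P*(-3 + P))
o(b, q) = -4 (o(b, q) = 2*2*(-3 + 2) = 2*2*(-1) = -4)
B(X) = 9 + X
(o(-7, 2) - 30) + 60*B(13) = (-4 - 30) + 60*(9 + 13) = -34 + 60*22 = -34 + 1320 = 1286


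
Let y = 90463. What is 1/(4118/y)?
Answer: 90463/4118 ≈ 21.968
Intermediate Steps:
1/(4118/y) = 1/(4118/90463) = 90463/4118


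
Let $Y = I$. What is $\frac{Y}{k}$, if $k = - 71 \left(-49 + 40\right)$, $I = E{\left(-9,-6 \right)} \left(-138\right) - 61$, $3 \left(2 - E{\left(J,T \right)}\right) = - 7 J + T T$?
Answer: $\frac{4217}{639} \approx 6.5994$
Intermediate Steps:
$E{\left(J,T \right)} = 2 - \frac{T^{2}}{3} + \frac{7 J}{3}$ ($E{\left(J,T \right)} = 2 - \frac{- 7 J + T T}{3} = 2 - \frac{- 7 J + T^{2}}{3} = 2 - \frac{T^{2} - 7 J}{3} = 2 + \left(- \frac{T^{2}}{3} + \frac{7 J}{3}\right) = 2 - \frac{T^{2}}{3} + \frac{7 J}{3}$)
$I = 4217$ ($I = \left(2 - \frac{\left(-6\right)^{2}}{3} + \frac{7}{3} \left(-9\right)\right) \left(-138\right) - 61 = \left(2 - 12 - 21\right) \left(-138\right) - 61 = \left(-31\right) \left(-138\right) - 61 = 4278 - 61 = 4217$)
$k = 639$ ($k = \left(-71\right) \left(-9\right) = 639$)
$Y = 4217$
$\frac{Y}{k} = \frac{4217}{639}$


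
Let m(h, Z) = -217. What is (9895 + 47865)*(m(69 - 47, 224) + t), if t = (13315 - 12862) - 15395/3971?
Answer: 147481760/11 ≈ 1.3407e+7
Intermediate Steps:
t = 1783468/3971 (t = 453 - 15395*1/3971 = 453 - 15395/3971 = 1783468/3971 ≈ 449.12)
(9895 + 47865)*(m(69 - 47, 224) + t) = (9895 + 47865)*(-217 + 1783468/3971) = 57760*(921761/3971) = 147481760/11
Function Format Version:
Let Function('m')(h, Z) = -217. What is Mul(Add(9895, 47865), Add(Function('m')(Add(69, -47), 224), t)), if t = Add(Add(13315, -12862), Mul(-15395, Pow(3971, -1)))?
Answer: Rational(147481760, 11) ≈ 1.3407e+7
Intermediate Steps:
t = Rational(1783468, 3971) (t = Add(453, Mul(-15395, Rational(1, 3971))) = Add(453, Rational(-15395, 3971)) = Rational(1783468, 3971) ≈ 449.12)
Mul(Add(9895, 47865), Add(Function('m')(Add(69, -47), 224), t)) = Mul(Add(9895, 47865), Add(-217, Rational(1783468, 3971))) = Mul(57760, Rational(921761, 3971)) = Rational(147481760, 11)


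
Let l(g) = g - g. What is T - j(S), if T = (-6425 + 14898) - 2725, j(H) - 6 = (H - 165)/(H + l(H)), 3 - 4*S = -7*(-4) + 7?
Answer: 45763/8 ≈ 5720.4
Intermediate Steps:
l(g) = 0
S = -8 (S = ¾ - (-7*(-4) + 7)/4 = ¾ - (28 + 7)/4 = ¾ - ¼*35 = ¾ - 35/4 = -8)
j(H) = 6 + (-165 + H)/H (j(H) = 6 + (H - 165)/(H + 0) = 6 + (-165 + H)/H)
T = 5748 (T = 8473 - 2725 = 5748)
T - j(S) = 5748 - (7 - 165/(-8)) = 5748 - (7 - 165*(-⅛)) = 5748 - (7 + 165/8) = 5748 - 1*221/8 = 5748 - 221/8 = 45763/8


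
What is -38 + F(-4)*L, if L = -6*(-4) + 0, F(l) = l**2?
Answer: 346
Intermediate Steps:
L = 24 (L = 24 + 0 = 24)
-38 + F(-4)*L = -38 + (-4)**2*24 = -38 + 16*24 = -38 + 384 = 346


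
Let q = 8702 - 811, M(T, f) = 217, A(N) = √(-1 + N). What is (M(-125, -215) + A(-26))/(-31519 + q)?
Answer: -217/23628 - I*√3/7876 ≈ -0.009184 - 0.00021992*I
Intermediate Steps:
q = 7891
(M(-125, -215) + A(-26))/(-31519 + q) = (217 + √(-1 - 26))/(-31519 + 7891) = (217 + √(-27))/(-23628) = (217 + 3*I*√3)*(-1/23628) = -217/23628 - I*√3/7876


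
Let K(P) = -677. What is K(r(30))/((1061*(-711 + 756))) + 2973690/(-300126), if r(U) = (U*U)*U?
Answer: -23697002392/2388252645 ≈ -9.9223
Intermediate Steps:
r(U) = U³ (r(U) = U²*U = U³)
K(r(30))/((1061*(-711 + 756))) + 2973690/(-300126) = -677*1/(1061*(-711 + 756)) + 2973690/(-300126) = -677/(1061*45) + 2973690*(-1/300126) = -677/47745 - 495615/50021 = -23697002392/2388252645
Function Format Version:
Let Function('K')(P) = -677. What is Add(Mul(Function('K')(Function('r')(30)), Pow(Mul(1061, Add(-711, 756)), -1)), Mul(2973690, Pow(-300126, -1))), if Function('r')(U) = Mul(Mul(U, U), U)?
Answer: Rational(-23697002392, 2388252645) ≈ -9.9223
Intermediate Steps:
Function('r')(U) = Pow(U, 3) (Function('r')(U) = Mul(Pow(U, 2), U) = Pow(U, 3))
Add(Mul(Function('K')(Function('r')(30)), Pow(Mul(1061, Add(-711, 756)), -1)), Mul(2973690, Pow(-300126, -1))) = Add(Mul(-677, Pow(Mul(1061, Add(-711, 756)), -1)), Mul(2973690, Pow(-300126, -1))) = Add(Mul(-677, Pow(Mul(1061, 45), -1)), Mul(2973690, Rational(-1, 300126))) = Add(Mul(-677, Pow(47745, -1)), Rational(-495615, 50021)) = Add(Mul(-677, Rational(1, 47745)), Rational(-495615, 50021)) = Add(Rational(-677, 47745), Rational(-495615, 50021)) = Rational(-23697002392, 2388252645)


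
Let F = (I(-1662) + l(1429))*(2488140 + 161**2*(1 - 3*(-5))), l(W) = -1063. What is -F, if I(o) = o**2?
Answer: -8015366056556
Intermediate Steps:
F = 8015366056556 (F = ((-1662)**2 - 1063)*(2488140 + 161**2*(1 - 3*(-5))) = (2762244 - 1063)*(2488140 + 25921*(1 + 15)) = 2761181*(2488140 + 25921*16) = 2761181*(2488140 + 414736) = 2761181*2902876 = 8015366056556)
-F = -1*8015366056556 = -8015366056556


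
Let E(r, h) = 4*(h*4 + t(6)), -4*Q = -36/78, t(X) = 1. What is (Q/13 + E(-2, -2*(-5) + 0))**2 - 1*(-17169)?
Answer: 5034494461/114244 ≈ 44068.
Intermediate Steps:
Q = 3/26 (Q = -(-9)/78 = -1/4*(-6/13) = 3/26 ≈ 0.11538)
E(r, h) = 4 + 16*h (E(r, h) = 4*(h*4 + 1) = 4*(4*h + 1) = 4*(1 + 4*h) = 4 + 16*h)
(Q/13 + E(-2, -2*(-5) + 0))**2 - 1*(-17169) = ((3/26)/13 + (4 + 16*(-2*(-5) + 0)))**2 - 1*(-17169) = ((3/26)*(1/13) + (4 + 16*(10 + 0)))**2 + 17169 = (3/338 + (4 + 16*10))**2 + 17169 = (3/338 + (4 + 160))**2 + 17169 = (3/338 + 164)**2 + 17169 = (55435/338)**2 + 17169 = 3073039225/114244 + 17169 = 5034494461/114244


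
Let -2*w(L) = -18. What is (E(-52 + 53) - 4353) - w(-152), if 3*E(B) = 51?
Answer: -4345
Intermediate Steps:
w(L) = 9 (w(L) = -½*(-18) = 9)
E(B) = 17 (E(B) = (⅓)*51 = 17)
(E(-52 + 53) - 4353) - w(-152) = (17 - 4353) - 1*9 = -4336 - 9 = -4345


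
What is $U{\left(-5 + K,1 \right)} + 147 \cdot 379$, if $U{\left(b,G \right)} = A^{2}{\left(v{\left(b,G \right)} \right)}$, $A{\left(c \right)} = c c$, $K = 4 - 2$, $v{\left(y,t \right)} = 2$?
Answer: $55729$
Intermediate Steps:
$K = 2$ ($K = 4 - 2 = 2$)
$A{\left(c \right)} = c^{2}$
$U{\left(b,G \right)} = 16$ ($U{\left(b,G \right)} = \left(2^{2}\right)^{2} = 4^{2} = 16$)
$U{\left(-5 + K,1 \right)} + 147 \cdot 379 = 16 + 147 \cdot 379 = 16 + 55713 = 55729$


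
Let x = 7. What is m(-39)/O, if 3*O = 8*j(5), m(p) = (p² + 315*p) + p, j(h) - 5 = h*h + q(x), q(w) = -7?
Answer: -32409/184 ≈ -176.14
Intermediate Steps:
j(h) = -2 + h² (j(h) = 5 + (h*h - 7) = 5 + (h² - 7) = 5 + (-7 + h²) = -2 + h²)
m(p) = p² + 316*p
O = 184/3 (O = (8*(-2 + 5²))/3 = (8*(-2 + 25))/3 = (8*23)/3 = (⅓)*184 = 184/3 ≈ 61.333)
m(-39)/O = (-39*(316 - 39))/(184/3) = -39*277*(3/184) = -10803*3/184 = -32409/184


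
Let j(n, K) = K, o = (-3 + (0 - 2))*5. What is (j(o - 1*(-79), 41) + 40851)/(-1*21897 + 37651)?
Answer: 20446/7877 ≈ 2.5957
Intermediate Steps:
o = -25 (o = (-3 - 2)*5 = -5*5 = -25)
(j(o - 1*(-79), 41) + 40851)/(-1*21897 + 37651) = (41 + 40851)/(-1*21897 + 37651) = 40892/(-21897 + 37651) = 40892/15754 = 40892*(1/15754) = 20446/7877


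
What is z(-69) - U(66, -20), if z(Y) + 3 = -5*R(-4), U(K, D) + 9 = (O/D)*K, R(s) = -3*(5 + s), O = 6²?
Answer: 699/5 ≈ 139.80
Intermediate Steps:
O = 36
R(s) = -15 - 3*s
U(K, D) = -9 + 36*K/D (U(K, D) = -9 + (36/D)*K = -9 + 36*K/D)
z(Y) = 12 (z(Y) = -3 - 5*(-15 - 3*(-4)) = -3 - 5*(-15 + 12) = -3 - 5*(-3) = -3 + 15 = 12)
z(-69) - U(66, -20) = 12 - (-9 + 36*66/(-20)) = 12 - (-9 + 36*66*(-1/20)) = 12 - (-9 - 594/5) = 12 - 1*(-639/5) = 12 + 639/5 = 699/5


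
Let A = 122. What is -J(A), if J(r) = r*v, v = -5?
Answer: 610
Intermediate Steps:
J(r) = -5*r (J(r) = r*(-5) = -5*r)
-J(A) = -(-5)*122 = -1*(-610) = 610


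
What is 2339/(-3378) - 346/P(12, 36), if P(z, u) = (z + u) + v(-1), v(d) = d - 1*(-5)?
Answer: -161302/21957 ≈ -7.3463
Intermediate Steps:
v(d) = 5 + d (v(d) = d + 5 = 5 + d)
P(z, u) = 4 + u + z (P(z, u) = (z + u) + (5 - 1) = (u + z) + 4 = 4 + u + z)
2339/(-3378) - 346/P(12, 36) = 2339/(-3378) - 346/(4 + 36 + 12) = 2339*(-1/3378) - 346/52 = -2339/3378 - 346*1/52 = -2339/3378 - 173/26 = -161302/21957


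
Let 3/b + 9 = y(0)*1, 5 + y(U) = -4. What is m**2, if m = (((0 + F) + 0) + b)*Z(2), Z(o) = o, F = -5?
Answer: 961/9 ≈ 106.78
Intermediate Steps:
y(U) = -9 (y(U) = -5 - 4 = -9)
b = -1/6 (b = 3/(-9 - 9*1) = 3/(-9 - 9) = 3/(-18) = 3*(-1/18) = -1/6 ≈ -0.16667)
m = -31/3 (m = (((0 - 5) + 0) - 1/6)*2 = ((-5 + 0) - 1/6)*2 = (-5 - 1/6)*2 = -31/6*2 = -31/3 ≈ -10.333)
m**2 = (-31/3)**2 = 961/9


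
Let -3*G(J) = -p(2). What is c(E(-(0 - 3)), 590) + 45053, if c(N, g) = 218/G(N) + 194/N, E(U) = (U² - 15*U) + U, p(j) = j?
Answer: 1497346/33 ≈ 45374.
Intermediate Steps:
G(J) = ⅔ (G(J) = -(-1)*2/3 = -⅓*(-2) = ⅔)
E(U) = U² - 14*U
c(N, g) = 327 + 194/N (c(N, g) = 218/(⅔) + 194/N = 218*(3/2) + 194/N = 327 + 194/N)
c(E(-(0 - 3)), 590) + 45053 = (327 + 194/(((-(0 - 3))*(-14 - (0 - 3))))) + 45053 = (327 + 194/(((-1*(-3))*(-14 - 1*(-3))))) + 45053 = (327 + 194/((3*(-14 + 3)))) + 45053 = (327 + 194/((3*(-11)))) + 45053 = (327 + 194/(-33)) + 45053 = (327 + 194*(-1/33)) + 45053 = (327 - 194/33) + 45053 = 10597/33 + 45053 = 1497346/33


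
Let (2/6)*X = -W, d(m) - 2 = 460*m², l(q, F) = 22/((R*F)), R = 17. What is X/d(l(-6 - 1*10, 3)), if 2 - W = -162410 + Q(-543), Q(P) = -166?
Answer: -634298067/113921 ≈ -5567.9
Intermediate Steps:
l(q, F) = 22/(17*F) (l(q, F) = 22/((17*F)) = 22*(1/(17*F)) = 22/(17*F))
d(m) = 2 + 460*m²
W = 162578 (W = 2 - (-162410 - 166) = 2 - 1*(-162576) = 2 + 162576 = 162578)
X = -487734 (X = 3*(-1*162578) = 3*(-162578) = -487734)
X/d(l(-6 - 1*10, 3)) = -487734/(2 + 460*((22/17)/3)²) = -487734/(2 + 460*((22/17)*(⅓))²) = -487734/(2 + 460*(22/51)²) = -487734/(2 + 460*(484/2601)) = -487734/(2 + 222640/2601) = -487734/227842/2601 = -487734*2601/227842 = -634298067/113921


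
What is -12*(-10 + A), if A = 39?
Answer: -348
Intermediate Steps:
-12*(-10 + A) = -12*(-10 + 39) = -12*29 = -348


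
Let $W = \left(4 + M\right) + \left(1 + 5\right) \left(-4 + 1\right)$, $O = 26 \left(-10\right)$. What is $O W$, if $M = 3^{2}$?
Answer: $1300$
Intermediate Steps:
$M = 9$
$O = -260$
$W = -5$ ($W = \left(4 + 9\right) + \left(1 + 5\right) \left(-4 + 1\right) = 13 + 6 \left(-3\right) = 13 - 18 = -5$)
$O W = \left(-260\right) \left(-5\right) = 1300$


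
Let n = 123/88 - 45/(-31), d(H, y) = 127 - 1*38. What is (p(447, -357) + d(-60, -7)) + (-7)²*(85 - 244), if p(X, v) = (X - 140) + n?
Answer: -20165787/2728 ≈ -7392.1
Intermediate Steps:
d(H, y) = 89 (d(H, y) = 127 - 38 = 89)
n = 7773/2728 (n = 123*(1/88) - 45*(-1/31) = 123/88 + 45/31 = 7773/2728 ≈ 2.8493)
p(X, v) = -374147/2728 + X (p(X, v) = (X - 140) + 7773/2728 = (-140 + X) + 7773/2728 = -374147/2728 + X)
(p(447, -357) + d(-60, -7)) + (-7)²*(85 - 244) = ((-374147/2728 + 447) + 89) + (-7)²*(85 - 244) = (845269/2728 + 89) + 49*(-159) = 1088061/2728 - 7791 = -20165787/2728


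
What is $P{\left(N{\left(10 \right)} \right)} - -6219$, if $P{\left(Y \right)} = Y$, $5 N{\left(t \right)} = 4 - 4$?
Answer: $6219$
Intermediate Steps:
$N{\left(t \right)} = 0$ ($N{\left(t \right)} = \frac{4 - 4}{5} = \frac{1}{5} \cdot 0 = 0$)
$P{\left(N{\left(10 \right)} \right)} - -6219 = 0 - -6219 = 0 + 6219 = 6219$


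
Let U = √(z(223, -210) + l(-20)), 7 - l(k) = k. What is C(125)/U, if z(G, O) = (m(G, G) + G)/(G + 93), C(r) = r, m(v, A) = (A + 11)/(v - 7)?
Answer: 500*√24902301/105073 ≈ 23.746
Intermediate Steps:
m(v, A) = (11 + A)/(-7 + v)
l(k) = 7 - k
z(G, O) = (G + (11 + G)/(-7 + G))/(93 + G) (z(G, O) = ((11 + G)/(-7 + G) + G)/(G + 93) = (G + (11 + G)/(-7 + G))/(93 + G))
U = √24902301/948 (U = √((11 + 223 + 223*(-7 + 223))/((-7 + 223)*(93 + 223)) + (7 - 1*(-20))) = √((11 + 223 + 223*216)/(216*316) + (7 + 20)) = √((1/216)*(1/316)*(11 + 223 + 48168) + 27) = √((1/216)*(1/316)*48402 + 27) = √(2689/3792 + 27) = √(105073/3792) = √24902301/948 ≈ 5.2639)
C(125)/U = 125/((√24902301/948)) = 125*(4*√24902301/105073) = 500*√24902301/105073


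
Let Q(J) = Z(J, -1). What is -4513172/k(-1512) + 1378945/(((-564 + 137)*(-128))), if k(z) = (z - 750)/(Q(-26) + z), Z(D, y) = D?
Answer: -189689153685013/61815936 ≈ -3.0686e+6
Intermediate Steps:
Q(J) = J
k(z) = (-750 + z)/(-26 + z) (k(z) = (z - 750)/(-26 + z) = (-750 + z)/(-26 + z))
-4513172/k(-1512) + 1378945/(((-564 + 137)*(-128))) = -4513172*(-26 - 1512)/(-750 - 1512) + 1378945/(((-564 + 137)*(-128))) = -4513172/(-2262/(-1538)) + 1378945/((-427*(-128))) = -4513172/((-1/1538*(-2262))) + 1378945/54656 = -4513172/1131/769 + 1378945*(1/54656) = -4513172*769/1131 + 1378945/54656 = -3470629268/1131 + 1378945/54656 = -189689153685013/61815936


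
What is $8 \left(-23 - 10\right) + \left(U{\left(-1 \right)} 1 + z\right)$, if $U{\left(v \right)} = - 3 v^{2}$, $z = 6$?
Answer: $-261$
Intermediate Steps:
$8 \left(-23 - 10\right) + \left(U{\left(-1 \right)} 1 + z\right) = 8 \left(-23 - 10\right) + \left(- 3 \left(-1\right)^{2} \cdot 1 + 6\right) = 8 \left(-23 - 10\right) + \left(\left(-3\right) 1 \cdot 1 + 6\right) = 8 \left(-33\right) + \left(\left(-3\right) 1 + 6\right) = -264 + \left(-3 + 6\right) = -264 + 3 = -261$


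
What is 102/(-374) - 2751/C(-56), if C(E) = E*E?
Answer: -5667/4928 ≈ -1.1500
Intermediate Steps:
C(E) = E²
102/(-374) - 2751/C(-56) = 102/(-374) - 2751/((-56)²) = 102*(-1/374) - 2751/3136 = -3/11 - 2751*1/3136 = -3/11 - 393/448 = -5667/4928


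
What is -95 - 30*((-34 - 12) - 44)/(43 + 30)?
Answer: -4235/73 ≈ -58.014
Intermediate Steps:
-95 - 30*((-34 - 12) - 44)/(43 + 30) = -95 - 30*(-46 - 44)/73 = -95 - (-2700)/73 = -95 - 30*(-90/73) = -95 + 2700/73 = -4235/73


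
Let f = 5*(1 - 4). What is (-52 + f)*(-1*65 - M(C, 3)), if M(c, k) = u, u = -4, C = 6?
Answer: 4087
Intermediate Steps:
M(c, k) = -4
f = -15 (f = 5*(-3) = -15)
(-52 + f)*(-1*65 - M(C, 3)) = (-52 - 15)*(-1*65 - 1*(-4)) = -67*(-65 + 4) = -67*(-61) = 4087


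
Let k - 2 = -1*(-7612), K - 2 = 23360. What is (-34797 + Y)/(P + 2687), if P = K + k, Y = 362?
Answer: -34435/33663 ≈ -1.0229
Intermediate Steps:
K = 23362 (K = 2 + 23360 = 23362)
k = 7614 (k = 2 - 1*(-7612) = 2 + 7612 = 7614)
P = 30976 (P = 23362 + 7614 = 30976)
(-34797 + Y)/(P + 2687) = (-34797 + 362)/(30976 + 2687) = -34435/33663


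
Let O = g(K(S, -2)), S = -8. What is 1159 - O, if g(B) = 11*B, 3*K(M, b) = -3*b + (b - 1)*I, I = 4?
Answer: 1181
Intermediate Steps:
K(M, b) = -4/3 + b/3 (K(M, b) = (-3*b + (b - 1)*4)/3 = (-3*b + (-1 + b)*4)/3 = (-3*b + (-4 + 4*b))/3 = (-4 + b)/3 = -4/3 + b/3)
O = -22 (O = 11*(-4/3 + (⅓)*(-2)) = 11*(-4/3 - ⅔) = 11*(-2) = -22)
1159 - O = 1159 - 1*(-22) = 1159 + 22 = 1181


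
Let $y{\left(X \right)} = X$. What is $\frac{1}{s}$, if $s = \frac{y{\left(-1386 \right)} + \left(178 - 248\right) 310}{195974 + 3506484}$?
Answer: $- \frac{1851229}{11543} \approx -160.38$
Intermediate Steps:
$s = - \frac{11543}{1851229}$ ($s = \frac{-1386 + \left(178 - 248\right) 310}{195974 + 3506484} = \frac{-1386 - 21700}{3702458} = \left(-1386 - 21700\right) \frac{1}{3702458} = \left(-23086\right) \frac{1}{3702458} = - \frac{11543}{1851229} \approx -0.0062353$)
$\frac{1}{s} = \frac{1}{- \frac{11543}{1851229}} = - \frac{1851229}{11543}$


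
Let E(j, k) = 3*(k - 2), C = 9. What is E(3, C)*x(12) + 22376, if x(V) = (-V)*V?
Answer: 19352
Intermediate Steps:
E(j, k) = -6 + 3*k (E(j, k) = 3*(-2 + k) = -6 + 3*k)
x(V) = -V²
E(3, C)*x(12) + 22376 = (-6 + 3*9)*(-1*12²) + 22376 = (-6 + 27)*(-1*144) + 22376 = 21*(-144) + 22376 = -3024 + 22376 = 19352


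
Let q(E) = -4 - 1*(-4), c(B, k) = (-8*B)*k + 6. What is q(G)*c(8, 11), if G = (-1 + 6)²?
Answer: 0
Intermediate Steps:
c(B, k) = 6 - 8*B*k (c(B, k) = -8*B*k + 6 = 6 - 8*B*k)
G = 25 (G = 5² = 25)
q(E) = 0 (q(E) = -4 + 4 = 0)
q(G)*c(8, 11) = 0*(6 - 8*8*11) = 0*(6 - 704) = 0*(-698) = 0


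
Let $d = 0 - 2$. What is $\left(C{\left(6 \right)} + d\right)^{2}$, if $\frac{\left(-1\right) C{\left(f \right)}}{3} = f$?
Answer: $400$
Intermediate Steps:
$d = -2$
$C{\left(f \right)} = - 3 f$
$\left(C{\left(6 \right)} + d\right)^{2} = \left(\left(-3\right) 6 - 2\right)^{2} = \left(-18 - 2\right)^{2} = \left(-20\right)^{2} = 400$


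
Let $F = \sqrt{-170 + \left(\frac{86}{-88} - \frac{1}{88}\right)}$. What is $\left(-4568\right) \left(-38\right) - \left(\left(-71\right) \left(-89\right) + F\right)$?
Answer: $167265 - \frac{i \sqrt{331034}}{44} \approx 1.6727 \cdot 10^{5} - 13.076 i$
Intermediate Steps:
$F = \frac{i \sqrt{331034}}{44}$ ($F = \sqrt{-170 + \left(86 \left(- \frac{1}{88}\right) - \frac{1}{88}\right)} = \sqrt{-170 - \frac{87}{88}} = \sqrt{- \frac{15047}{88}} = \frac{i \sqrt{331034}}{44} \approx 13.076 i$)
$\left(-4568\right) \left(-38\right) - \left(\left(-71\right) \left(-89\right) + F\right) = \left(-4568\right) \left(-38\right) - \left(\left(-71\right) \left(-89\right) + \frac{i \sqrt{331034}}{44}\right) = 173584 - \left(6319 + \frac{i \sqrt{331034}}{44}\right) = 167265 - \frac{i \sqrt{331034}}{44}$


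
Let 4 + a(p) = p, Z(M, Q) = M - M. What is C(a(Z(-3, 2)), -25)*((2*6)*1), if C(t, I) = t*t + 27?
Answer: 516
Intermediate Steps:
Z(M, Q) = 0
a(p) = -4 + p
C(t, I) = 27 + t**2 (C(t, I) = t**2 + 27 = 27 + t**2)
C(a(Z(-3, 2)), -25)*((2*6)*1) = (27 + (-4 + 0)**2)*((2*6)*1) = (27 + (-4)**2)*(12*1) = (27 + 16)*12 = 43*12 = 516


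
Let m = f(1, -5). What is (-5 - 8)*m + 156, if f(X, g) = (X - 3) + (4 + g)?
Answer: 195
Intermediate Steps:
f(X, g) = 1 + X + g (f(X, g) = (-3 + X) + (4 + g) = 1 + X + g)
m = -3 (m = 1 + 1 - 5 = -3)
(-5 - 8)*m + 156 = (-5 - 8)*(-3) + 156 = -13*(-3) + 156 = 39 + 156 = 195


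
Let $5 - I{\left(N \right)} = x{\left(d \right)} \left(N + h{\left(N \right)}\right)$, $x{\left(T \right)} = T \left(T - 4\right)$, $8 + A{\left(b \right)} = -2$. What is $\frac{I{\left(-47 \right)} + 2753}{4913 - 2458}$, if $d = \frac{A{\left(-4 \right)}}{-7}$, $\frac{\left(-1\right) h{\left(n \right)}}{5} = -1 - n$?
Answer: $\frac{85282}{120295} \approx 0.70894$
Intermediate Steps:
$A{\left(b \right)} = -10$ ($A{\left(b \right)} = -8 - 2 = -10$)
$h{\left(n \right)} = 5 + 5 n$ ($h{\left(n \right)} = - 5 \left(-1 - n\right) = 5 + 5 n$)
$d = \frac{10}{7}$ ($d = - \frac{10}{-7} = \left(-10\right) \left(- \frac{1}{7}\right) = \frac{10}{7} \approx 1.4286$)
$x{\left(T \right)} = T \left(-4 + T\right)$
$I{\left(N \right)} = \frac{1145}{49} + \frac{1080 N}{49}$ ($I{\left(N \right)} = 5 - \frac{10 \left(-4 + \frac{10}{7}\right)}{7} \left(N + \left(5 + 5 N\right)\right) = 5 - \frac{10}{7} \left(- \frac{18}{7}\right) \left(5 + 6 N\right) = 5 - - \frac{180 \left(5 + 6 N\right)}{49} = 5 - \left(- \frac{900}{49} - \frac{1080 N}{49}\right) = 5 + \left(\frac{900}{49} + \frac{1080 N}{49}\right) = \frac{1145}{49} + \frac{1080 N}{49}$)
$\frac{I{\left(-47 \right)} + 2753}{4913 - 2458} = \frac{\left(\frac{1145}{49} + \frac{1080}{49} \left(-47\right)\right) + 2753}{4913 - 2458} = \frac{\left(\frac{1145}{49} - \frac{50760}{49}\right) + 2753}{2455} = \left(- \frac{49615}{49} + 2753\right) \frac{1}{2455} = \frac{85282}{49} \cdot \frac{1}{2455} = \frac{85282}{120295}$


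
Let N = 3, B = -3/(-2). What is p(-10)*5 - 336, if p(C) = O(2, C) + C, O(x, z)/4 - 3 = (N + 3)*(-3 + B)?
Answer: -506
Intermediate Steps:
B = 3/2 (B = -3*(-1/2) = 3/2 ≈ 1.5000)
O(x, z) = -24 (O(x, z) = 12 + 4*((3 + 3)*(-3 + 3/2)) = 12 + 4*(6*(-3/2)) = 12 + 4*(-9) = 12 - 36 = -24)
p(C) = -24 + C
p(-10)*5 - 336 = (-24 - 10)*5 - 336 = -34*5 - 336 = -170 - 336 = -506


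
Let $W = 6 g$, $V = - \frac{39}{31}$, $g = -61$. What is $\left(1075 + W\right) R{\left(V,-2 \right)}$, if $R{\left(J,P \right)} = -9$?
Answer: $-6381$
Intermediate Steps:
$V = - \frac{39}{31}$ ($V = \left(-39\right) \frac{1}{31} = - \frac{39}{31} \approx -1.2581$)
$W = -366$ ($W = 6 \left(-61\right) = -366$)
$\left(1075 + W\right) R{\left(V,-2 \right)} = \left(1075 - 366\right) \left(-9\right) = 709 \left(-9\right) = -6381$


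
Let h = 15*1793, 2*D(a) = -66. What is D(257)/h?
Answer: -1/815 ≈ -0.0012270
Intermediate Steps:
D(a) = -33 (D(a) = (½)*(-66) = -33)
h = 26895
D(257)/h = -33/26895 = -33*1/26895 = -1/815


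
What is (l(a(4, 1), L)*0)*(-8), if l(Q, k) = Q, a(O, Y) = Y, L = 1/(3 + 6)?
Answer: 0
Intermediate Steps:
L = ⅑ (L = 1/9 = ⅑ ≈ 0.11111)
(l(a(4, 1), L)*0)*(-8) = (1*0)*(-8) = 0*(-8) = 0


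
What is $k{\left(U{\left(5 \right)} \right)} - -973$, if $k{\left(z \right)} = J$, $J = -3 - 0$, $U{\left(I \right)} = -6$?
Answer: $970$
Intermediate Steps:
$J = -3$ ($J = -3 + 0 = -3$)
$k{\left(z \right)} = -3$
$k{\left(U{\left(5 \right)} \right)} - -973 = -3 - -973 = -3 + 973 = 970$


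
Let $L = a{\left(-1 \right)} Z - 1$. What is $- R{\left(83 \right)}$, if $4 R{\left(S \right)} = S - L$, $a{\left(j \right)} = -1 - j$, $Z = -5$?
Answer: $-21$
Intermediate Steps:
$L = -1$ ($L = \left(-1 - -1\right) \left(-5\right) - 1 = \left(-1 + 1\right) \left(-5\right) - 1 = 0 \left(-5\right) - 1 = 0 - 1 = -1$)
$R{\left(S \right)} = \frac{1}{4} + \frac{S}{4}$ ($R{\left(S \right)} = \frac{S - -1}{4} = \frac{S + 1}{4} = \frac{1 + S}{4} = \frac{1}{4} + \frac{S}{4}$)
$- R{\left(83 \right)} = - (\frac{1}{4} + \frac{1}{4} \cdot 83) = - (\frac{1}{4} + \frac{83}{4}) = \left(-1\right) 21 = -21$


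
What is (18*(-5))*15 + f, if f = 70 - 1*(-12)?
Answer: -1268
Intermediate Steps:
f = 82 (f = 70 + 12 = 82)
(18*(-5))*15 + f = (18*(-5))*15 + 82 = -90*15 + 82 = -1350 + 82 = -1268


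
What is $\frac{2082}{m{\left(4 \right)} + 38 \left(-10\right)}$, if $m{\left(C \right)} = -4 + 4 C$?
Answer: $- \frac{1041}{184} \approx -5.6576$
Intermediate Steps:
$\frac{2082}{m{\left(4 \right)} + 38 \left(-10\right)} = \frac{2082}{\left(-4 + 4 \cdot 4\right) + 38 \left(-10\right)} = \frac{2082}{\left(-4 + 16\right) - 380} = \frac{2082}{12 - 380} = \frac{2082}{-368} = 2082 \left(- \frac{1}{368}\right) = - \frac{1041}{184}$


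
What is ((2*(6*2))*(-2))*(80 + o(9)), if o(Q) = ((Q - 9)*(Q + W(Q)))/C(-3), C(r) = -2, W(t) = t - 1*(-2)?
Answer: -3840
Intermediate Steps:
W(t) = 2 + t (W(t) = t + 2 = 2 + t)
o(Q) = -(-9 + Q)*(2 + 2*Q)/2 (o(Q) = ((Q - 9)*(Q + (2 + Q)))/(-2) = ((-9 + Q)*(2 + 2*Q))*(-1/2) = -(-9 + Q)*(2 + 2*Q)/2)
((2*(6*2))*(-2))*(80 + o(9)) = ((2*(6*2))*(-2))*(80 + (9 - 1*9**2 + 8*9)) = ((2*12)*(-2))*(80 + (9 - 1*81 + 72)) = (24*(-2))*(80 + (9 - 81 + 72)) = -48*(80 + 0) = -48*80 = -3840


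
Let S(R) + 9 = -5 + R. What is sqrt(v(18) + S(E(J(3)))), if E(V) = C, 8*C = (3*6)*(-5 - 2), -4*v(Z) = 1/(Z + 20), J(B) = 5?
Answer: I*sqrt(171874)/76 ≈ 5.455*I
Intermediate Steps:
v(Z) = -1/(4*(20 + Z)) (v(Z) = -1/(4*(Z + 20)) = -1/(4*(20 + Z)))
C = -63/4 (C = ((3*6)*(-5 - 2))/8 = (18*(-7))/8 = (1/8)*(-126) = -63/4 ≈ -15.750)
E(V) = -63/4
S(R) = -14 + R (S(R) = -9 + (-5 + R) = -14 + R)
sqrt(v(18) + S(E(J(3)))) = sqrt(-1/(80 + 4*18) + (-14 - 63/4)) = sqrt(-1/(80 + 72) - 119/4) = sqrt(-1/152 - 119/4) = sqrt(-4523/152) = I*sqrt(171874)/76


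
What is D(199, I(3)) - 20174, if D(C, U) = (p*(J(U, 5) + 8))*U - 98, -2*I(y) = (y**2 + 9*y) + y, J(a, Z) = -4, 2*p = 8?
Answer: -20584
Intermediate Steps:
p = 4 (p = (1/2)*8 = 4)
I(y) = -5*y - y**2/2 (I(y) = -((y**2 + 9*y) + y)/2 = -(y**2 + 10*y)/2 = -5*y - y**2/2)
D(C, U) = -98 + 16*U (D(C, U) = (4*(-4 + 8))*U - 98 = (4*4)*U - 98 = 16*U - 98 = -98 + 16*U)
D(199, I(3)) - 20174 = (-98 + 16*(-1/2*3*(10 + 3))) - 20174 = (-98 + 16*(-1/2*3*13)) - 20174 = (-98 + 16*(-39/2)) - 20174 = (-98 - 312) - 20174 = -410 - 20174 = -20584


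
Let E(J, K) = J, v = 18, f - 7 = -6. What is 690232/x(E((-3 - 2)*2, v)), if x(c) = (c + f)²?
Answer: 690232/81 ≈ 8521.4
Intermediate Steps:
f = 1 (f = 7 - 6 = 1)
x(c) = (1 + c)² (x(c) = (c + 1)² = (1 + c)²)
690232/x(E((-3 - 2)*2, v)) = 690232/((1 + (-3 - 2)*2)²) = 690232/((1 - 5*2)²) = 690232/((1 - 10)²) = 690232/((-9)²) = 690232/81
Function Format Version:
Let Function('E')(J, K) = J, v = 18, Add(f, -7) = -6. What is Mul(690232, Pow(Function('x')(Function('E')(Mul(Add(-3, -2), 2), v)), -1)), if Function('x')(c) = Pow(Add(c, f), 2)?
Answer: Rational(690232, 81) ≈ 8521.4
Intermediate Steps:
f = 1 (f = Add(7, -6) = 1)
Function('x')(c) = Pow(Add(1, c), 2) (Function('x')(c) = Pow(Add(c, 1), 2) = Pow(Add(1, c), 2))
Mul(690232, Pow(Function('x')(Function('E')(Mul(Add(-3, -2), 2), v)), -1)) = Mul(690232, Pow(Pow(Add(1, Mul(Add(-3, -2), 2)), 2), -1)) = Mul(690232, Pow(Pow(Add(1, Mul(-5, 2)), 2), -1)) = Mul(690232, Pow(Pow(Add(1, -10), 2), -1)) = Mul(690232, Pow(Pow(-9, 2), -1)) = Mul(690232, Pow(81, -1)) = Mul(690232, Rational(1, 81)) = Rational(690232, 81)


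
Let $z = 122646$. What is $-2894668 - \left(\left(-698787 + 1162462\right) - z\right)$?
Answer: $-3235697$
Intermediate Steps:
$-2894668 - \left(\left(-698787 + 1162462\right) - z\right) = -2894668 - \left(\left(-698787 + 1162462\right) - 122646\right) = -2894668 - \left(463675 - 122646\right) = -2894668 - 341029 = -3235697$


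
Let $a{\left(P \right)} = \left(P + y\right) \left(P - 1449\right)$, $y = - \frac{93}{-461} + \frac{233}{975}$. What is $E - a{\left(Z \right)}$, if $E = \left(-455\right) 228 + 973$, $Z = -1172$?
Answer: $- \frac{1426374707377}{449475} \approx -3.1734 \cdot 10^{6}$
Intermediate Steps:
$y = \frac{198088}{449475}$ ($y = \left(-93\right) \left(- \frac{1}{461}\right) + 233 \cdot \frac{1}{975} = \frac{93}{461} + \frac{233}{975} = \frac{198088}{449475} \approx 0.44071$)
$a{\left(P \right)} = \left(-1449 + P\right) \left(\frac{198088}{449475} + P\right)$ ($a{\left(P \right)} = \left(P + \frac{198088}{449475}\right) \left(P - 1449\right) = \left(\frac{198088}{449475} + P\right) \left(-1449 + P\right) = \left(-1449 + P\right) \left(\frac{198088}{449475} + P\right)$)
$E = -102767$ ($E = -103740 + 973 = -102767$)
$E - a{\left(Z \right)} = -102767 - \left(- \frac{95676504}{149825} + \left(-1172\right)^{2} - - \frac{763078871164}{449475}\right) = -102767 - \left(- \frac{95676504}{149825} + 1373584 + \frac{763078871164}{449475}\right) = -102767 - \frac{1380183510052}{449475} = - \frac{1426374707377}{449475}$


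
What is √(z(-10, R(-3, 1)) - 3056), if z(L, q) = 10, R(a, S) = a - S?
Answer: I*√3046 ≈ 55.191*I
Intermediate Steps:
√(z(-10, R(-3, 1)) - 3056) = √(10 - 3056) = √(-3046) = I*√3046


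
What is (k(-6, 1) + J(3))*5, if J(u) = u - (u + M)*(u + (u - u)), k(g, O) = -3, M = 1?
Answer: -60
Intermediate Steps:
J(u) = u - u*(1 + u) (J(u) = u - (u + 1)*(u + (u - u)) = u - (1 + u)*(u + 0) = u - (1 + u)*u = u - u*(1 + u))
(k(-6, 1) + J(3))*5 = (-3 - 1*3²)*5 = (-3 - 1*9)*5 = (-3 - 9)*5 = -12*5 = -60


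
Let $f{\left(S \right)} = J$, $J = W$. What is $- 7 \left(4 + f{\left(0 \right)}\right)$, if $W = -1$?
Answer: $-21$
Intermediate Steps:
$J = -1$
$f{\left(S \right)} = -1$
$- 7 \left(4 + f{\left(0 \right)}\right) = - 7 \left(4 - 1\right) = \left(-7\right) 3 = -21$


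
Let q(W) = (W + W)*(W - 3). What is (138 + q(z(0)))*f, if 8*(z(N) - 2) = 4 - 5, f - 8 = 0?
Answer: 4281/4 ≈ 1070.3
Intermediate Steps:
f = 8 (f = 8 + 0 = 8)
z(N) = 15/8 (z(N) = 2 + (4 - 5)/8 = 2 + (⅛)*(-1) = 2 - ⅛ = 15/8)
q(W) = 2*W*(-3 + W) (q(W) = (2*W)*(-3 + W) = 2*W*(-3 + W))
(138 + q(z(0)))*f = (138 + 2*(15/8)*(-3 + 15/8))*8 = (138 + 2*(15/8)*(-9/8))*8 = (138 - 135/32)*8 = (4281/32)*8 = 4281/4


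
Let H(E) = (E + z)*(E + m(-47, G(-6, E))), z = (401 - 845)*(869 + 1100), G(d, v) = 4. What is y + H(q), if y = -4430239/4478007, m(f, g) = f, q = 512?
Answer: -1819332121881859/4478007 ≈ -4.0628e+8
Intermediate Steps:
y = -4430239/4478007 (y = -4430239*1/4478007 = -4430239/4478007 ≈ -0.98933)
z = -874236 (z = -444*1969 = -874236)
H(E) = (-874236 + E)*(-47 + E) (H(E) = (E - 874236)*(E - 47) = (-874236 + E)*(-47 + E))
y + H(q) = -4430239/4478007 + (41089092 + 512**2 - 874283*512) = -4430239/4478007 + (41089092 + 262144 - 447632896) = -4430239/4478007 - 406281660 = -1819332121881859/4478007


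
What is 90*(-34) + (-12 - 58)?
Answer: -3130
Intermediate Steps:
90*(-34) + (-12 - 58) = -3060 - 70 = -3130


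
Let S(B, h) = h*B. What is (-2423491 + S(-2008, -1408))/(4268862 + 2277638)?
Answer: 403773/6546500 ≈ 0.061678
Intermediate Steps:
S(B, h) = B*h
(-2423491 + S(-2008, -1408))/(4268862 + 2277638) = (-2423491 - 2008*(-1408))/(4268862 + 2277638) = (-2423491 + 2827264)/6546500 = 403773*(1/6546500) = 403773/6546500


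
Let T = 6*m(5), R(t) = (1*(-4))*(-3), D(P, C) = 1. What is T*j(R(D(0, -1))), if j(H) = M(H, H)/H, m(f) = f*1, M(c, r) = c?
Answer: 30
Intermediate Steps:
R(t) = 12 (R(t) = -4*(-3) = 12)
m(f) = f
j(H) = 1 (j(H) = H/H = 1)
T = 30 (T = 6*5 = 30)
T*j(R(D(0, -1))) = 30*1 = 30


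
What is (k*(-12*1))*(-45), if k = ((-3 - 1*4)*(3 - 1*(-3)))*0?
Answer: 0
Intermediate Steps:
k = 0 (k = ((-3 - 4)*(3 + 3))*0 = -7*6*0 = -42*0 = 0)
(k*(-12*1))*(-45) = (0*(-12*1))*(-45) = (0*(-12))*(-45) = 0*(-45) = 0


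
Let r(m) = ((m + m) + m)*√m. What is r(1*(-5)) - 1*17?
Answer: -17 - 15*I*√5 ≈ -17.0 - 33.541*I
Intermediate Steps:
r(m) = 3*m^(3/2) (r(m) = (2*m + m)*√m = (3*m)*√m = 3*m^(3/2))
r(1*(-5)) - 1*17 = 3*(1*(-5))^(3/2) - 1*17 = 3*(-5)^(3/2) - 17 = 3*(-5*I*√5) - 17 = -15*I*√5 - 17 = -17 - 15*I*√5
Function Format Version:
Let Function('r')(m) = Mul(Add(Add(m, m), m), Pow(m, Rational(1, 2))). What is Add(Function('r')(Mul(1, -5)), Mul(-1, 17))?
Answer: Add(-17, Mul(-15, I, Pow(5, Rational(1, 2)))) ≈ Add(-17.000, Mul(-33.541, I))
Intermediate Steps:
Function('r')(m) = Mul(3, Pow(m, Rational(3, 2))) (Function('r')(m) = Mul(Add(Mul(2, m), m), Pow(m, Rational(1, 2))) = Mul(Mul(3, m), Pow(m, Rational(1, 2))) = Mul(3, Pow(m, Rational(3, 2))))
Add(Function('r')(Mul(1, -5)), Mul(-1, 17)) = Add(Mul(3, Pow(Mul(1, -5), Rational(3, 2))), Mul(-1, 17)) = Add(Mul(3, Pow(-5, Rational(3, 2))), -17) = Add(Mul(3, Mul(-5, I, Pow(5, Rational(1, 2)))), -17) = Add(Mul(-15, I, Pow(5, Rational(1, 2))), -17) = Add(-17, Mul(-15, I, Pow(5, Rational(1, 2))))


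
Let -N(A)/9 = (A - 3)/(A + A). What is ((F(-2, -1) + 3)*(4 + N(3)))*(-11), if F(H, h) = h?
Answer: -88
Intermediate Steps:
N(A) = -9*(-3 + A)/(2*A) (N(A) = -9*(A - 3)/(A + A) = -9*(-3 + A)/(2*A))
((F(-2, -1) + 3)*(4 + N(3)))*(-11) = ((-1 + 3)*(4 + (9/2)*(3 - 1*3)/3))*(-11) = (2*(4 + (9/2)*(⅓)*(3 - 3)))*(-11) = (2*(4 + (9/2)*(⅓)*0))*(-11) = (2*(4 + 0))*(-11) = (2*4)*(-11) = 8*(-11) = -88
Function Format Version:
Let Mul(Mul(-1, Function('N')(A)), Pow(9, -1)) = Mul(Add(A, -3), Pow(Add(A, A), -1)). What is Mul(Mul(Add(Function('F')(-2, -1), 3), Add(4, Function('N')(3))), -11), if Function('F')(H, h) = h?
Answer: -88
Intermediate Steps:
Function('N')(A) = Mul(Rational(-9, 2), Pow(A, -1), Add(-3, A)) (Function('N')(A) = Mul(-9, Mul(Add(A, -3), Pow(Add(A, A), -1))) = Mul(-9, Mul(Add(-3, A), Pow(Mul(2, A), -1))) = Mul(-9, Mul(Add(-3, A), Mul(Rational(1, 2), Pow(A, -1)))) = Mul(-9, Mul(Rational(1, 2), Pow(A, -1), Add(-3, A))) = Mul(Rational(-9, 2), Pow(A, -1), Add(-3, A)))
Mul(Mul(Add(Function('F')(-2, -1), 3), Add(4, Function('N')(3))), -11) = Mul(Mul(Add(-1, 3), Add(4, Mul(Rational(9, 2), Pow(3, -1), Add(3, Mul(-1, 3))))), -11) = Mul(Mul(2, Add(4, Mul(Rational(9, 2), Rational(1, 3), Add(3, -3)))), -11) = Mul(Mul(2, Add(4, Mul(Rational(9, 2), Rational(1, 3), 0))), -11) = Mul(Mul(2, Add(4, 0)), -11) = Mul(Mul(2, 4), -11) = Mul(8, -11) = -88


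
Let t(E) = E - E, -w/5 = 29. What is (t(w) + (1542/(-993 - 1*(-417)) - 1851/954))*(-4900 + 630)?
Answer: 16719185/848 ≈ 19716.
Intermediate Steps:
w = -145 (w = -5*29 = -145)
t(E) = 0
(t(w) + (1542/(-993 - 1*(-417)) - 1851/954))*(-4900 + 630) = (0 + (1542/(-993 - 1*(-417)) - 1851/954))*(-4900 + 630) = (0 + (1542/(-993 + 417) - 1851*1/954))*(-4270) = (0 + (1542/(-576) - 617/318))*(-4270) = (0 + (1542*(-1/576) - 617/318))*(-4270) = (0 + (-257/96 - 617/318))*(-4270) = (0 - 7831/1696)*(-4270) = -7831/1696*(-4270) = 16719185/848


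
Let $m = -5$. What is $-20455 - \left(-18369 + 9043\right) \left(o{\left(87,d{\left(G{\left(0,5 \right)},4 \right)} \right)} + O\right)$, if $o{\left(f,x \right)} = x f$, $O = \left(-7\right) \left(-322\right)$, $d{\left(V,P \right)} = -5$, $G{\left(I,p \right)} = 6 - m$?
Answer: $16943539$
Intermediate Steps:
$G{\left(I,p \right)} = 11$ ($G{\left(I,p \right)} = 6 - -5 = 6 + 5 = 11$)
$O = 2254$
$o{\left(f,x \right)} = f x$
$-20455 - \left(-18369 + 9043\right) \left(o{\left(87,d{\left(G{\left(0,5 \right)},4 \right)} \right)} + O\right) = -20455 - \left(-18369 + 9043\right) \left(87 \left(-5\right) + 2254\right) = -20455 - - 9326 \left(-435 + 2254\right) = -20455 - \left(-9326\right) 1819 = -20455 - -16963994 = -20455 + 16963994 = 16943539$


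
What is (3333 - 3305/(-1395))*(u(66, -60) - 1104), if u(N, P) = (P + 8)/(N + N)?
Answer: -33914550760/9207 ≈ -3.6836e+6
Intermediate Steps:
u(N, P) = (8 + P)/(2*N) (u(N, P) = (8 + P)/((2*N)) = (8 + P)*(1/(2*N)) = (8 + P)/(2*N))
(3333 - 3305/(-1395))*(u(66, -60) - 1104) = (3333 - 3305/(-1395))*((1/2)*(8 - 60)/66 - 1104) = (3333 - 3305*(-1/1395))*((1/2)*(1/66)*(-52) - 1104) = (3333 + 661/279)*(-13/33 - 1104) = (930568/279)*(-36445/33) = -33914550760/9207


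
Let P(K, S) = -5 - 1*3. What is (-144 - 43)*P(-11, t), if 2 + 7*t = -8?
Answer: 1496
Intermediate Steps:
t = -10/7 (t = -2/7 + (⅐)*(-8) = -2/7 - 8/7 = -10/7 ≈ -1.4286)
P(K, S) = -8 (P(K, S) = -5 - 3 = -8)
(-144 - 43)*P(-11, t) = (-144 - 43)*(-8) = -187*(-8) = 1496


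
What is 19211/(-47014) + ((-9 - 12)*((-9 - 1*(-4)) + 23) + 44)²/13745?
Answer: 4980638589/646207430 ≈ 7.7075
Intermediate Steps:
19211/(-47014) + ((-9 - 12)*((-9 - 1*(-4)) + 23) + 44)²/13745 = 19211*(-1/47014) + (-21*((-9 + 4) + 23) + 44)²*(1/13745) = -19211/47014 + (-21*(-5 + 23) + 44)²*(1/13745) = -19211/47014 + (-21*18 + 44)²*(1/13745) = -19211/47014 + (-378 + 44)²*(1/13745) = -19211/47014 + (-334)²*(1/13745) = -19211/47014 + 111556*(1/13745) = -19211/47014 + 111556/13745 = 4980638589/646207430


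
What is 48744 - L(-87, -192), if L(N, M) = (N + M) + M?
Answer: 49215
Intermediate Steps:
L(N, M) = N + 2*M (L(N, M) = (M + N) + M = N + 2*M)
48744 - L(-87, -192) = 48744 - (-87 + 2*(-192)) = 48744 - (-87 - 384) = 48744 - 1*(-471) = 48744 + 471 = 49215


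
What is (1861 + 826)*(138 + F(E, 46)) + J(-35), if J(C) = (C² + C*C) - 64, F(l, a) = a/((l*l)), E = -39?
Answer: 567748634/1521 ≈ 3.7327e+5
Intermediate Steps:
F(l, a) = a/l² (F(l, a) = a/(l²) = a/l²)
J(C) = -64 + 2*C² (J(C) = (C² + C²) - 64 = 2*C² - 64 = -64 + 2*C²)
(1861 + 826)*(138 + F(E, 46)) + J(-35) = (1861 + 826)*(138 + 46/(-39)²) + (-64 + 2*(-35)²) = 2687*(138 + 46*(1/1521)) + (-64 + 2*1225) = 2687*(138 + 46/1521) + (-64 + 2450) = 2687*(209944/1521) + 2386 = 564119528/1521 + 2386 = 567748634/1521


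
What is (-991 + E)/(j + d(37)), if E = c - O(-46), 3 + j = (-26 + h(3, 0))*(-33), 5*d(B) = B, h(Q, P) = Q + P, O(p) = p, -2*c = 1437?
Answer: -16635/7634 ≈ -2.1791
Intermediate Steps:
c = -1437/2 (c = -½*1437 = -1437/2 ≈ -718.50)
h(Q, P) = P + Q
d(B) = B/5
j = 756 (j = -3 + (-26 + (0 + 3))*(-33) = -3 + (-26 + 3)*(-33) = -3 - 23*(-33) = -3 + 759 = 756)
E = -1345/2 (E = -1437/2 - 1*(-46) = -1437/2 + 46 = -1345/2 ≈ -672.50)
(-991 + E)/(j + d(37)) = (-991 - 1345/2)/(756 + (⅕)*37) = -3327/(2*(756 + 37/5)) = -3327/(2*3817/5) = -3327/2*5/3817 = -16635/7634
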